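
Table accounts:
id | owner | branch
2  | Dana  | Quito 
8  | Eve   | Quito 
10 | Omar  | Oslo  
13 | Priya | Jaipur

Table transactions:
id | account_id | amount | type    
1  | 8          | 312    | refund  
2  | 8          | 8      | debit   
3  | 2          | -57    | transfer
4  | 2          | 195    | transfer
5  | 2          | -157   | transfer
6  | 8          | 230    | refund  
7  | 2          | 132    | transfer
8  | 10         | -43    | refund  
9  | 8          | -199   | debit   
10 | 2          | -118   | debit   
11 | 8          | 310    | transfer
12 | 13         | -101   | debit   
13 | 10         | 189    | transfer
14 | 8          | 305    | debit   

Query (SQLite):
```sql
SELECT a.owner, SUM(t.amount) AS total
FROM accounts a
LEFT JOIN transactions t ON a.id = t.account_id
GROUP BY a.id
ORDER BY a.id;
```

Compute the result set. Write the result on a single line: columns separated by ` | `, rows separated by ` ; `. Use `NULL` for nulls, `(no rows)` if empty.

Dana | -5 ; Eve | 966 ; Omar | 146 ; Priya | -101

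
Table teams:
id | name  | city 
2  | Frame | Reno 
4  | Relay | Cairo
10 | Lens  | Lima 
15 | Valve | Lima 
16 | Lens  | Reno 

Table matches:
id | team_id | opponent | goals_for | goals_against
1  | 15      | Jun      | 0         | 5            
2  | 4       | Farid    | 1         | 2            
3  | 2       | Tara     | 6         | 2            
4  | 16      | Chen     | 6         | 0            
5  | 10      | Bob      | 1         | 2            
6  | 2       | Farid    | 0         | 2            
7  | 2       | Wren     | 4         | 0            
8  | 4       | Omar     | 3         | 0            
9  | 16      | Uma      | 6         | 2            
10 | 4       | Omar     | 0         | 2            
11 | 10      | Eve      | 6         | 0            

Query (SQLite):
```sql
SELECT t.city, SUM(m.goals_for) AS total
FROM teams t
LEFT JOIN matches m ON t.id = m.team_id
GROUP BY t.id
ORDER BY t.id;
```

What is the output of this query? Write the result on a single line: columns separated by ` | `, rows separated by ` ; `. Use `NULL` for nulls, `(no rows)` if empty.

LEFT JOIN keeps every teams row; unmatched ones get NULL for matches columns.
Group by teams.id and compute SUM(m.goals_for). SUM over an all-NULL group is NULL.
  2: ids {3, 6, 7} → SUM(m.goals_for)=10
  4: ids {2, 8, 10} → SUM(m.goals_for)=4
  10: ids {5, 11} → SUM(m.goals_for)=7
  15: ids {1} → SUM(m.goals_for)=0
  16: ids {4, 9} → SUM(m.goals_for)=12

Reno | 10 ; Cairo | 4 ; Lima | 7 ; Lima | 0 ; Reno | 12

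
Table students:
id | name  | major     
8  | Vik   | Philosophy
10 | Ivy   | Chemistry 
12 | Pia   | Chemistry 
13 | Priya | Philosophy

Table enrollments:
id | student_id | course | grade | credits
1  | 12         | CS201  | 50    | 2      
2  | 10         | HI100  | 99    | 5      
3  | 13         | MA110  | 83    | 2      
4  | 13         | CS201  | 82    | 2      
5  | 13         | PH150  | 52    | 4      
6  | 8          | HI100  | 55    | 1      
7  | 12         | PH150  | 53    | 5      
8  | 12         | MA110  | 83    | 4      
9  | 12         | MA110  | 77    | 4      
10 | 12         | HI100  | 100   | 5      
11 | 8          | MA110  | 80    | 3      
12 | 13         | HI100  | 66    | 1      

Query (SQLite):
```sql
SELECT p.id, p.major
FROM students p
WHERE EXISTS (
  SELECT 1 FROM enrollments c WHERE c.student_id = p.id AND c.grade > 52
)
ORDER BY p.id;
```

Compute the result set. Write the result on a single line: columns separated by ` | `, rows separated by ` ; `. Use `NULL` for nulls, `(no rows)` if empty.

8 | Philosophy ; 10 | Chemistry ; 12 | Chemistry ; 13 | Philosophy

For each students row, check whether any enrollments with matching student_id has grade > 52.
Keep rows where that is true.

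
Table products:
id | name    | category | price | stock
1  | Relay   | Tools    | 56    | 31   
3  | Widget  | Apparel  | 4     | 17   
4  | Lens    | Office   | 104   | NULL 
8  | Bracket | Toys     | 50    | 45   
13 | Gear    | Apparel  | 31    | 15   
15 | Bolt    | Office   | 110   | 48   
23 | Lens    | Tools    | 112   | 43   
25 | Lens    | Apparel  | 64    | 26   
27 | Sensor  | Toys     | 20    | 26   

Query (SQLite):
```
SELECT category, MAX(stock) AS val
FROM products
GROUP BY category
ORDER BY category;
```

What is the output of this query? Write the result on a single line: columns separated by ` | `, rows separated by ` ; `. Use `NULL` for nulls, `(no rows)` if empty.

Partition products by category; compute MAX(stock) within each group.
  Apparel: ids {3, 13, 25} → MAX(stock)=26
  Office: ids {4, 15} → MAX(stock)=48
  Tools: ids {1, 23} → MAX(stock)=43
  Toys: ids {8, 27} → MAX(stock)=45

Apparel | 26 ; Office | 48 ; Tools | 43 ; Toys | 45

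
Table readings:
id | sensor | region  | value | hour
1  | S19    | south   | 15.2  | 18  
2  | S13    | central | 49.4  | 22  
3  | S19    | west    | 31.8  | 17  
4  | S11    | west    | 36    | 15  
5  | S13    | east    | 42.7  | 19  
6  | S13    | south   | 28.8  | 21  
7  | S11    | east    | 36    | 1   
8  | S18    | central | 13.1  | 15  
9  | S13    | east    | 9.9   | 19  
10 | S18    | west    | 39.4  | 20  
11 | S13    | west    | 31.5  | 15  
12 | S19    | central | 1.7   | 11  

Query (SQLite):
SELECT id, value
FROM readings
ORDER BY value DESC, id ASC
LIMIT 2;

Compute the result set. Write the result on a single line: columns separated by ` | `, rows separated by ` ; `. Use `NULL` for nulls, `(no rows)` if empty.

2 | 49.4 ; 5 | 42.7

Sort by value desc, tiebreak id asc: (49.4, id=2), (42.7, id=5), (39.4, id=10), (36, id=4), (36, id=7) …. Take first 2.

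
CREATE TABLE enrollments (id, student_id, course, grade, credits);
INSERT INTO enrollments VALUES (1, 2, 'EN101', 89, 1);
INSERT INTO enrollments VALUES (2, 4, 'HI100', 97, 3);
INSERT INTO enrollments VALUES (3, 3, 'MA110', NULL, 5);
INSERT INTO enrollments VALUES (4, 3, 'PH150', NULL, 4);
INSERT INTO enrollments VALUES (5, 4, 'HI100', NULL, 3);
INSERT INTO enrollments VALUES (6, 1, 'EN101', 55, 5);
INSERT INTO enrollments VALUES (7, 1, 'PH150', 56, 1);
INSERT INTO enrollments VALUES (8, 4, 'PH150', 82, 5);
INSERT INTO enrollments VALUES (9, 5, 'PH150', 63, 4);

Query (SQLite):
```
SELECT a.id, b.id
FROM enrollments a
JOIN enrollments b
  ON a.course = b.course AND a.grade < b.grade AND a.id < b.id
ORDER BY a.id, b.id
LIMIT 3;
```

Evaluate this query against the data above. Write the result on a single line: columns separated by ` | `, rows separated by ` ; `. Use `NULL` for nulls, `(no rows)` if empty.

7 | 8 ; 7 | 9

Pairs (a,b) with same course, a.grade < b.grade, a.id < b.id.
course groups: EN101:{1,6} HI100:{2,5} MA110:{3} PH150:{4,7,8,9}
Ordered by (a.id, b.id); first 3.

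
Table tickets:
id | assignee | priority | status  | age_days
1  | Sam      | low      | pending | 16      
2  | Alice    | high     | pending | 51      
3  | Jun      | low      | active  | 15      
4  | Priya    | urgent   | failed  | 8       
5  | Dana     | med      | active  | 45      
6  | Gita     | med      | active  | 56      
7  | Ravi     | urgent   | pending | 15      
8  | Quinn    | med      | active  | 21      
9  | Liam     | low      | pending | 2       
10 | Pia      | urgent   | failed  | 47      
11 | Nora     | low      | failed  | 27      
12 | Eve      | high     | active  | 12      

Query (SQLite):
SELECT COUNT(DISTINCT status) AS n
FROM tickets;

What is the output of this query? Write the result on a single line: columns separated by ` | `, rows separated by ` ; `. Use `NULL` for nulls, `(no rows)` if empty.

3

Count distinct non-NULL status values.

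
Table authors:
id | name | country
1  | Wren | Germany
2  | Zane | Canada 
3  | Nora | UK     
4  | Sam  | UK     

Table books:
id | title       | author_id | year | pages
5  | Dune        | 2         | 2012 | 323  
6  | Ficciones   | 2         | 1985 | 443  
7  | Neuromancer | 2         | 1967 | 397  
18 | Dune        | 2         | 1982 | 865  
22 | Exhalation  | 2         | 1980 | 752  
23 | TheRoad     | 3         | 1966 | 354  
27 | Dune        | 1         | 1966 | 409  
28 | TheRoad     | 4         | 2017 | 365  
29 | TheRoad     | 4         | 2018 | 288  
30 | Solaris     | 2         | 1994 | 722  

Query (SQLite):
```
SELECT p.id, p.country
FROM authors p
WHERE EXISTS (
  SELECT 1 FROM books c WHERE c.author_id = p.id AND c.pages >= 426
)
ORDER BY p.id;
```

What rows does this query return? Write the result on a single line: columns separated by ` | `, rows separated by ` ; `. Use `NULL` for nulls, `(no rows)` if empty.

2 | Canada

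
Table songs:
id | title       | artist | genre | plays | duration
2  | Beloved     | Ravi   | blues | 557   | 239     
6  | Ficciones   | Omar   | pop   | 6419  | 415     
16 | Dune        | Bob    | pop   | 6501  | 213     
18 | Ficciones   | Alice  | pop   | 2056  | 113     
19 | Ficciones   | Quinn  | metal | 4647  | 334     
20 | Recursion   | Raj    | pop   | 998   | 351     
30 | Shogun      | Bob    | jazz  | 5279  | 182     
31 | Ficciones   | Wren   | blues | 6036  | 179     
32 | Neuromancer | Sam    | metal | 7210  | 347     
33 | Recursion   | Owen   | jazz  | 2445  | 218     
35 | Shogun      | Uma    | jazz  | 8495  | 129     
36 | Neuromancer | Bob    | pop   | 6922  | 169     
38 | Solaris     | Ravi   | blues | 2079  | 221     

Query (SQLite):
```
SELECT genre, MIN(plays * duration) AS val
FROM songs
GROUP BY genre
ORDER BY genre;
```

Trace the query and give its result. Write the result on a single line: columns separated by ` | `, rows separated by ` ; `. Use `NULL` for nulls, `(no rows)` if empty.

For each row compute plays * duration.
Group by genre; take MIN of the expression per group.
  blues: ids {2, 31, 38} → MIN(plays * duration)=133123
  jazz: ids {30, 33, 35} → MIN(plays * duration)=533010
  metal: ids {19, 32} → MIN(plays * duration)=1552098
  pop: ids {6, 16, 18, 20, 36} → MIN(plays * duration)=232328

blues | 133123 ; jazz | 533010 ; metal | 1552098 ; pop | 232328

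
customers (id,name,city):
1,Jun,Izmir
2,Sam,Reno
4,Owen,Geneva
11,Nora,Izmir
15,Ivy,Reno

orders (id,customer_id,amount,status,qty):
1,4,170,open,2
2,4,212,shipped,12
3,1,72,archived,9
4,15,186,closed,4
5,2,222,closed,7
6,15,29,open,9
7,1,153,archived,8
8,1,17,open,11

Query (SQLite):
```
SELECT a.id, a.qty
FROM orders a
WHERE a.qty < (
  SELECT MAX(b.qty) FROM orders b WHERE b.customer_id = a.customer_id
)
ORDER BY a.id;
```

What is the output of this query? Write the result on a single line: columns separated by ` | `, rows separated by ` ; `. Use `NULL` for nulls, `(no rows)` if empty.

For each orders row a, compute MAX(qty) over rows sharing a.customer_id.
Keep row a if a.qty < that per-group MAX.
  customer_id=1: MAX(qty) = 11
  customer_id=2: MAX(qty) = 7
  customer_id=4: MAX(qty) = 12
  customer_id=15: MAX(qty) = 9

1 | 2 ; 3 | 9 ; 4 | 4 ; 7 | 8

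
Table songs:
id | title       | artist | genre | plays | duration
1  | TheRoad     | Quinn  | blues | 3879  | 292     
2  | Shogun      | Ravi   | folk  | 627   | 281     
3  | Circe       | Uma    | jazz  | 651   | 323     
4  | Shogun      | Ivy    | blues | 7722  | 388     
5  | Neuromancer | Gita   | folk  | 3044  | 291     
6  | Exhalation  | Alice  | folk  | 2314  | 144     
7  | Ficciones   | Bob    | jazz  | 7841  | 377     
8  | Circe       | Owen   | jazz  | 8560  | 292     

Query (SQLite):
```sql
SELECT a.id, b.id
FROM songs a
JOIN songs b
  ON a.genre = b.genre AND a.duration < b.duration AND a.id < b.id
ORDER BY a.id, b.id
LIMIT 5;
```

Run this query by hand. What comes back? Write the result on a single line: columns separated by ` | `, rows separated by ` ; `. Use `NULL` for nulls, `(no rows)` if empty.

Pairs (a,b) with same genre, a.duration < b.duration, a.id < b.id.
genre groups: blues:{1,4} folk:{2,5,6} jazz:{3,7,8}
Ordered by (a.id, b.id); first 5.

1 | 4 ; 2 | 5 ; 3 | 7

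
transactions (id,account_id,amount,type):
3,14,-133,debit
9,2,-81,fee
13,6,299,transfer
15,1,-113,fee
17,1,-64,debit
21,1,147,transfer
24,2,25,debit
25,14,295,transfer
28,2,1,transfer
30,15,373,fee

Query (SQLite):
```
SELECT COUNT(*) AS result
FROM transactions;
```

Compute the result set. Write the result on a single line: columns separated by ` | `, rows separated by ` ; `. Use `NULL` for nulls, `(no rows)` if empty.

All amount values: [-133, -81, 299, -113, -64, 147, 25, 295, 1, 373].
COUNT(*) counts rows → 10.

10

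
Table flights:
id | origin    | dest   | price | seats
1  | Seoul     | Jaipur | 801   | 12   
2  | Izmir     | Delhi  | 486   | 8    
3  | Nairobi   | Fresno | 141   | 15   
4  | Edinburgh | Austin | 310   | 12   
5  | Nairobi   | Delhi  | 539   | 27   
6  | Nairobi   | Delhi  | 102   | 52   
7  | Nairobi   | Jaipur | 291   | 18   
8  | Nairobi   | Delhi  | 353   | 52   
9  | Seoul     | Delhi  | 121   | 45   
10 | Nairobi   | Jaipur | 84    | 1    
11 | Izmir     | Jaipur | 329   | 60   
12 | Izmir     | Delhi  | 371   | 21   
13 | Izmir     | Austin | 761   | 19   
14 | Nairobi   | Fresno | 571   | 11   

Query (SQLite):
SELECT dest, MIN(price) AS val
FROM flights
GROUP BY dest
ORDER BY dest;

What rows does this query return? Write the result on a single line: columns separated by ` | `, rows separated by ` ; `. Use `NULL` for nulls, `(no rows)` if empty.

Partition flights by dest; compute MIN(price) within each group.
  Austin: ids {4, 13} → MIN(price)=310
  Delhi: ids {2, 5, 6, 8, 9, 12} → MIN(price)=102
  Fresno: ids {3, 14} → MIN(price)=141
  Jaipur: ids {1, 7, 10, 11} → MIN(price)=84

Austin | 310 ; Delhi | 102 ; Fresno | 141 ; Jaipur | 84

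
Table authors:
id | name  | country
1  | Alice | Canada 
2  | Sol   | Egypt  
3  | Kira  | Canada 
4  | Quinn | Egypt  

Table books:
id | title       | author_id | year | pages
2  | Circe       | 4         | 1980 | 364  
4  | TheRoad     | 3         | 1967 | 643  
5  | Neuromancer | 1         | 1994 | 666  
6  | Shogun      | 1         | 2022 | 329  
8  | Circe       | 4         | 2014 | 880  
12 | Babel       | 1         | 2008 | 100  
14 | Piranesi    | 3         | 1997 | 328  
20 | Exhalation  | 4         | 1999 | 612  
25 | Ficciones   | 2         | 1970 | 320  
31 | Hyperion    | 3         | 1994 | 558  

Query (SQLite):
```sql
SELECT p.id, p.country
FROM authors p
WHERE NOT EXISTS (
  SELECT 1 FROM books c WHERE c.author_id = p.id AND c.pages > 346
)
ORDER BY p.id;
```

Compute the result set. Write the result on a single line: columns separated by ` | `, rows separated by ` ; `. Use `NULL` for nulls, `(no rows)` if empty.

2 | Egypt

For each authors row, check whether any books with matching author_id has pages > 346.
Keep rows where that is false.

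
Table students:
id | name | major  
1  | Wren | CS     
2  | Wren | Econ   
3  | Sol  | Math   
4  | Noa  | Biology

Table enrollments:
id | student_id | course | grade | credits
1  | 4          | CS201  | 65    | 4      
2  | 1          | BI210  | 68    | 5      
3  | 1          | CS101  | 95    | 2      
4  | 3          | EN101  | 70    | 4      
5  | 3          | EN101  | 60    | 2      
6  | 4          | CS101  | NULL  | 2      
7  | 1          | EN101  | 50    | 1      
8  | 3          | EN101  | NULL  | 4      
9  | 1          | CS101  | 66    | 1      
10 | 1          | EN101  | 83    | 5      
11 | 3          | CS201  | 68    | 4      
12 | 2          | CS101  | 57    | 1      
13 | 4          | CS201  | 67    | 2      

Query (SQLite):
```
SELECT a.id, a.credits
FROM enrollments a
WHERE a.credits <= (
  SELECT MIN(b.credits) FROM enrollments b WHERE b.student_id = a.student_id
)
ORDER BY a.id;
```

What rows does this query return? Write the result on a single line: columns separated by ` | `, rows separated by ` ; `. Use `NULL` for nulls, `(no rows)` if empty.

5 | 2 ; 6 | 2 ; 7 | 1 ; 9 | 1 ; 12 | 1 ; 13 | 2

For each enrollments row a, compute MIN(credits) over rows sharing a.student_id.
Keep row a if a.credits <= that per-group MIN.
  student_id=1: MIN(credits) = 1
  student_id=2: MIN(credits) = 1
  student_id=3: MIN(credits) = 2
  student_id=4: MIN(credits) = 2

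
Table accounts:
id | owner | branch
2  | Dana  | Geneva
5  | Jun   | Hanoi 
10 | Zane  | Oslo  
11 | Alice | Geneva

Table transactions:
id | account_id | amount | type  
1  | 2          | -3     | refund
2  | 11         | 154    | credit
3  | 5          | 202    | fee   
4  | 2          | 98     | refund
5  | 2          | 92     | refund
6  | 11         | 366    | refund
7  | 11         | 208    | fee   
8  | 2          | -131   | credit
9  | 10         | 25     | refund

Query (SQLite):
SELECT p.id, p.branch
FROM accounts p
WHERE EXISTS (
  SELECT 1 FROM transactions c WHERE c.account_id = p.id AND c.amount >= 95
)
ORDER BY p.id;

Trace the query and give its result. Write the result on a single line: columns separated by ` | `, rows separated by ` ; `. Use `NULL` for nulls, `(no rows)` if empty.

For each accounts row, check whether any transactions with matching account_id has amount >= 95.
Keep rows where that is true.

2 | Geneva ; 5 | Hanoi ; 11 | Geneva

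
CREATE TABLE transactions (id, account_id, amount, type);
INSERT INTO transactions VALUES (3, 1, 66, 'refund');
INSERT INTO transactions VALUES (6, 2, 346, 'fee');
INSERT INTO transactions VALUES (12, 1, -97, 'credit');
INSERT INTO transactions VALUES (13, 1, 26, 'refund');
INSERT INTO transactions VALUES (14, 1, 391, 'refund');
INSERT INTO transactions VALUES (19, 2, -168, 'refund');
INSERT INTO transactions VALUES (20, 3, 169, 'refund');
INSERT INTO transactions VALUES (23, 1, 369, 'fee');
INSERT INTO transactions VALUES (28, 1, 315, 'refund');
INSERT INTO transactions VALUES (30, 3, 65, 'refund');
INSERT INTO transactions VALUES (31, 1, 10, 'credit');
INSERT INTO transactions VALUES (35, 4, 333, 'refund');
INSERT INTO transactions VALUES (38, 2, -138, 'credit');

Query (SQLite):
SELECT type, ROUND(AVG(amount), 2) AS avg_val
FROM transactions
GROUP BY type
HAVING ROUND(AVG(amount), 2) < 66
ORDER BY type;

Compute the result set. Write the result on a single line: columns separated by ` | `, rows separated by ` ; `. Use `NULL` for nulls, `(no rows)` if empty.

credit | -75

Partition transactions by type; compute ROUND(AVG(amount), 2) within each group.
HAVING: keep groups where ROUND(AVG(amount), 2) < 66.
  credit: ids {12, 31, 38} → ROUND(AVG(amount), 2)=-75
  fee: ids {6, 23} → ROUND(AVG(amount), 2)=357.5
  refund: ids {3, 13, 14, 19, 20, 28, 30, 35} → ROUND(AVG(amount), 2)=149.63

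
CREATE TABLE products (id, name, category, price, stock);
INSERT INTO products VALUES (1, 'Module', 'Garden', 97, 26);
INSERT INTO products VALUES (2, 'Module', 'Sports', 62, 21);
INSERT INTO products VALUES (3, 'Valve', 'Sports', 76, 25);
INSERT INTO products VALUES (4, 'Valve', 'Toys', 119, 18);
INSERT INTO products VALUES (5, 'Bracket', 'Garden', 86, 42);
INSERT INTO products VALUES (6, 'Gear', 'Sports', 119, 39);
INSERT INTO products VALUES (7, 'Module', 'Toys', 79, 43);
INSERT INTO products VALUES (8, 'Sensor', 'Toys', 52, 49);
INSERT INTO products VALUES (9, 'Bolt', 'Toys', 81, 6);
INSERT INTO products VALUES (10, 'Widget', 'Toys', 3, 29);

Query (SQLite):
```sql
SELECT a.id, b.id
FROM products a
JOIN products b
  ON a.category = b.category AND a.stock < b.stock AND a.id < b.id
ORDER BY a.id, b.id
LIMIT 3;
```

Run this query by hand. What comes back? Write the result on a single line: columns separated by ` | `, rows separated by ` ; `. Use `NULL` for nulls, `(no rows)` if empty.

1 | 5 ; 2 | 3 ; 2 | 6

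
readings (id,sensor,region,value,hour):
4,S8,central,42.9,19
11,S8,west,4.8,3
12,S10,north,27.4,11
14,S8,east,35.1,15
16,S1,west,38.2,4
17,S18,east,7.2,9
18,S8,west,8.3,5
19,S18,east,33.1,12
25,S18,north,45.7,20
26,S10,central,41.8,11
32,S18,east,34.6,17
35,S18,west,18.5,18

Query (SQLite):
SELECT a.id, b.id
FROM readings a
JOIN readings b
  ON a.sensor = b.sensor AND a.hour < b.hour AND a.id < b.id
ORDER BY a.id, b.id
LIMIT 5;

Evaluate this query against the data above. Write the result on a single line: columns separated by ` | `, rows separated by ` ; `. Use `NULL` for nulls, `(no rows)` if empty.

Pairs (a,b) with same sensor, a.hour < b.hour, a.id < b.id.
sensor groups: S1:{16} S10:{12,26} S18:{17,19,25,32,35} S8:{4,11,14,18}
Ordered by (a.id, b.id); first 5.

11 | 14 ; 11 | 18 ; 17 | 19 ; 17 | 25 ; 17 | 32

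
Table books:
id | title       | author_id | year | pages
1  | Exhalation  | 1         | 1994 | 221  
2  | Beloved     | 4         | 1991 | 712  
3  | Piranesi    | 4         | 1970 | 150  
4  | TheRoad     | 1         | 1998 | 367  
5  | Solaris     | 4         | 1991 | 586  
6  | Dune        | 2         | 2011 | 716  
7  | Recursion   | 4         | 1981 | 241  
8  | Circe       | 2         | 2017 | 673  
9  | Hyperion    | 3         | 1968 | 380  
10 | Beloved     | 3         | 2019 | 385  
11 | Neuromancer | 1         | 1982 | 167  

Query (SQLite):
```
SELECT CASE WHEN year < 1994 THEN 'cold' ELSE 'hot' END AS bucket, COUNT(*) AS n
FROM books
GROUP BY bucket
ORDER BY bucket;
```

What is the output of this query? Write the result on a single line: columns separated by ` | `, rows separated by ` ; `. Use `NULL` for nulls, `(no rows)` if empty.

Bucket rows by year < 1994 → 'cold' else 'hot'; count each bucket.

cold | 6 ; hot | 5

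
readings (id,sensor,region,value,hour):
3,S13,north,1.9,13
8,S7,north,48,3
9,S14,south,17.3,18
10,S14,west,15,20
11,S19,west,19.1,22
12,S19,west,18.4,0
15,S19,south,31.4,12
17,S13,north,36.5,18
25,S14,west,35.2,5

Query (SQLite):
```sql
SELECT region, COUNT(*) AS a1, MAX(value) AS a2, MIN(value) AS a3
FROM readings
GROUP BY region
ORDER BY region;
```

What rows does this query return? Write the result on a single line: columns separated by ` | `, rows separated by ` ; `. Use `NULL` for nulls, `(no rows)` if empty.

north | 3 | 48 | 1.9 ; south | 2 | 31.4 | 17.3 ; west | 4 | 35.2 | 15

Group readings by region.
Per group compute: COUNT(*), MAX(value), MIN(value).
  north: ids {3, 8, 17} → COUNT(*)=3, MAX(value)=48, MIN(value)=1.9
  south: ids {9, 15} → COUNT(*)=2, MAX(value)=31.4, MIN(value)=17.3
  west: ids {10, 11, 12, 25} → COUNT(*)=4, MAX(value)=35.2, MIN(value)=15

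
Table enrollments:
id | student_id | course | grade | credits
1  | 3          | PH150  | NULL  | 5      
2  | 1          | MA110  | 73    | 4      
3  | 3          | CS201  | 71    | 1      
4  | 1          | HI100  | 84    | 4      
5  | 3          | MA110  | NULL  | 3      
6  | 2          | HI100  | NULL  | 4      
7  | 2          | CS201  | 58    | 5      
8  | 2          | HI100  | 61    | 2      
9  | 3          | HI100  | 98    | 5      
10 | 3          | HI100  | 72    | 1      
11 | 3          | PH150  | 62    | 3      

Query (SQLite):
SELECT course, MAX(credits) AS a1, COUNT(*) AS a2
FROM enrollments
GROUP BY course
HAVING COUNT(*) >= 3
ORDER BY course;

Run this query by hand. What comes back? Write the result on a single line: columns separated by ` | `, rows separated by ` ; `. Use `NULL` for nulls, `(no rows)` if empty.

Group enrollments by course.
Per group compute: MAX(credits), COUNT(*).
HAVING: drop groups with fewer than 3 rows.
  CS201: ids {3, 7} → MAX(credits)=5, COUNT(*)=2
  HI100: ids {4, 6, 8, 9, 10} → MAX(credits)=5, COUNT(*)=5
  MA110: ids {2, 5} → MAX(credits)=4, COUNT(*)=2
  PH150: ids {1, 11} → MAX(credits)=5, COUNT(*)=2

HI100 | 5 | 5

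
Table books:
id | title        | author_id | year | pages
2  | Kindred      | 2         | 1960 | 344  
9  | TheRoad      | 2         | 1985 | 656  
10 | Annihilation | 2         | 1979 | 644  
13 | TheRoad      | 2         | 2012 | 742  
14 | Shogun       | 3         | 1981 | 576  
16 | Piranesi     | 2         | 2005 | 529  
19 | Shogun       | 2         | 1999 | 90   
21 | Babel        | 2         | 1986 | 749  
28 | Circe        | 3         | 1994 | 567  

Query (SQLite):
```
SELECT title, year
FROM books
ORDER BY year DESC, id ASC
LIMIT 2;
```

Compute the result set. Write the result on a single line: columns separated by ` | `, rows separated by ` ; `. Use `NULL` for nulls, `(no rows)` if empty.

TheRoad | 2012 ; Piranesi | 2005

Sort by year desc, tiebreak id asc: (2012, id=13), (2005, id=16), (1999, id=19), (1994, id=28), (1986, id=21) …. Take first 2.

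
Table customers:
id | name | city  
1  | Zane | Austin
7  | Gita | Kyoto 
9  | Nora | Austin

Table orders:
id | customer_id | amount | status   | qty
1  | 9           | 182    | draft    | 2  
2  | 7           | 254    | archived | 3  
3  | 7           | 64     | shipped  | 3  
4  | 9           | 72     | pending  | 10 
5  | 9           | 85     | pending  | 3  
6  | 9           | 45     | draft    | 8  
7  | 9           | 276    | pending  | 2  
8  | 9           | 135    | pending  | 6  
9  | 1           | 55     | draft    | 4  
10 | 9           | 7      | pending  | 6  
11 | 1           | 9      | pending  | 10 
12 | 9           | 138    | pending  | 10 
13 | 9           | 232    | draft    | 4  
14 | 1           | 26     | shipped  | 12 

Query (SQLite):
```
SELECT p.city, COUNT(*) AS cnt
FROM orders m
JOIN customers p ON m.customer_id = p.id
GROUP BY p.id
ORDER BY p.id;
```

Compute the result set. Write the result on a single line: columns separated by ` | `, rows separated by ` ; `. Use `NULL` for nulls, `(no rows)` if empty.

Join each orders row to its customers via customer_id.
Group joined rows by customers.id; compute COUNT(*) per group.
  1: ids {9, 11, 14} → COUNT(*)=3
  7: ids {2, 3} → COUNT(*)=2
  9: ids {1, 4, 5, 6, 7, 8, 10, 12, 13} → COUNT(*)=9

Austin | 3 ; Kyoto | 2 ; Austin | 9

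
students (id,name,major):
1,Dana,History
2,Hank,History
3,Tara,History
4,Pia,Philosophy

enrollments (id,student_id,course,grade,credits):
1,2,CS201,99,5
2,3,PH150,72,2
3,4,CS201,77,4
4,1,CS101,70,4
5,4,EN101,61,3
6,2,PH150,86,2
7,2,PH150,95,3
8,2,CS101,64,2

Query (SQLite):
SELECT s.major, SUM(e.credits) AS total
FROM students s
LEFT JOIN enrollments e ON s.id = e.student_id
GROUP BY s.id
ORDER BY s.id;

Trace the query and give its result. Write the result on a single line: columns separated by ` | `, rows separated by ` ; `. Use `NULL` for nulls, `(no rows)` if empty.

LEFT JOIN keeps every students row; unmatched ones get NULL for enrollments columns.
Group by students.id and compute SUM(e.credits). SUM over an all-NULL group is NULL.
  1: ids {4} → SUM(e.credits)=4
  2: ids {1, 6, 7, 8} → SUM(e.credits)=12
  3: ids {2} → SUM(e.credits)=2
  4: ids {3, 5} → SUM(e.credits)=7

History | 4 ; History | 12 ; History | 2 ; Philosophy | 7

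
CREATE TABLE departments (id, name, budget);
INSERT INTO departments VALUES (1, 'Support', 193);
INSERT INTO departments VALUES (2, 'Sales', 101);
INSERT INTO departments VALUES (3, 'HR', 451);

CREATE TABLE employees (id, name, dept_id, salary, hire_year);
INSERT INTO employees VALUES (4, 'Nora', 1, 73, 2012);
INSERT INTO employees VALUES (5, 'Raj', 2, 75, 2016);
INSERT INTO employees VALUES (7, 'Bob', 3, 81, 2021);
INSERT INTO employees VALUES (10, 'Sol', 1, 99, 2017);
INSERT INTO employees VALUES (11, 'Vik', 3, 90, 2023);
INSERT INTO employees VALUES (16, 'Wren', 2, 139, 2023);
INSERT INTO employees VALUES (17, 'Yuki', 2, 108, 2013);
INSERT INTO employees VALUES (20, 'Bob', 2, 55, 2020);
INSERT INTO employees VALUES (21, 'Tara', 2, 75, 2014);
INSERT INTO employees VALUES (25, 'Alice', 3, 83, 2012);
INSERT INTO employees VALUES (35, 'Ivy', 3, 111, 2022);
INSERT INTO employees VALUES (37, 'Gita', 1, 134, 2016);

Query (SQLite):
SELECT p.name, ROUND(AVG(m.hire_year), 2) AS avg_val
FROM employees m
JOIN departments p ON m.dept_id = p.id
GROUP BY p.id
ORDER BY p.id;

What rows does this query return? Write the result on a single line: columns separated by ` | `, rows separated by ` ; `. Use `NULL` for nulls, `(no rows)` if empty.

Support | 2015 ; Sales | 2017.2 ; HR | 2019.5

Join each employees row to its departments via dept_id.
Group joined rows by departments.id; compute ROUND(AVG(m.hire_year), 2) per group.
  1: ids {4, 10, 37} → ROUND(AVG(m.hire_year), 2)=2015
  2: ids {5, 16, 17, 20, 21} → ROUND(AVG(m.hire_year), 2)=2017.2
  3: ids {7, 11, 25, 35} → ROUND(AVG(m.hire_year), 2)=2019.5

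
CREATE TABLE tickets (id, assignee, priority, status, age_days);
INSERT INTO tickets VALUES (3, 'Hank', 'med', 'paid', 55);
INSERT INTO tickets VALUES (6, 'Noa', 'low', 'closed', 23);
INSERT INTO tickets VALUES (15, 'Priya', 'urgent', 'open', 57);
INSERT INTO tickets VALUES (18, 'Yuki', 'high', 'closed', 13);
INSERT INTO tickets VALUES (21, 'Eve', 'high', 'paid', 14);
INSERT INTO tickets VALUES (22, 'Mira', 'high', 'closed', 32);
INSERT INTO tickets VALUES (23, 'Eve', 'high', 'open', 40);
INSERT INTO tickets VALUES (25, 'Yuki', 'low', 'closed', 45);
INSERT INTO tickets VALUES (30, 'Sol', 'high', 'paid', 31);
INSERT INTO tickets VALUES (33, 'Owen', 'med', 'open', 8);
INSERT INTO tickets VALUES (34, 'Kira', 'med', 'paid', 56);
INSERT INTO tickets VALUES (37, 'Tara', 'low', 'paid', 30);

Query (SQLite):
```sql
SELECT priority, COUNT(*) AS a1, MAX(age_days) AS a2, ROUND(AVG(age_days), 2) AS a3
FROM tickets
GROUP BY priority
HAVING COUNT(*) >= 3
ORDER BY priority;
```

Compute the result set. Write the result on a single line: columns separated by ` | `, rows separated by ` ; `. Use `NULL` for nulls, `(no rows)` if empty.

high | 5 | 40 | 26 ; low | 3 | 45 | 32.67 ; med | 3 | 56 | 39.67

Group tickets by priority.
Per group compute: COUNT(*), MAX(age_days), ROUND(AVG(age_days), 2).
HAVING: drop groups with fewer than 3 rows.
  high: ids {18, 21, 22, 23, 30} → COUNT(*)=5, MAX(age_days)=40, ROUND(AVG(age_days), 2)=26
  low: ids {6, 25, 37} → COUNT(*)=3, MAX(age_days)=45, ROUND(AVG(age_days), 2)=32.67
  med: ids {3, 33, 34} → COUNT(*)=3, MAX(age_days)=56, ROUND(AVG(age_days), 2)=39.67
  urgent: ids {15} → COUNT(*)=1, MAX(age_days)=57, ROUND(AVG(age_days), 2)=57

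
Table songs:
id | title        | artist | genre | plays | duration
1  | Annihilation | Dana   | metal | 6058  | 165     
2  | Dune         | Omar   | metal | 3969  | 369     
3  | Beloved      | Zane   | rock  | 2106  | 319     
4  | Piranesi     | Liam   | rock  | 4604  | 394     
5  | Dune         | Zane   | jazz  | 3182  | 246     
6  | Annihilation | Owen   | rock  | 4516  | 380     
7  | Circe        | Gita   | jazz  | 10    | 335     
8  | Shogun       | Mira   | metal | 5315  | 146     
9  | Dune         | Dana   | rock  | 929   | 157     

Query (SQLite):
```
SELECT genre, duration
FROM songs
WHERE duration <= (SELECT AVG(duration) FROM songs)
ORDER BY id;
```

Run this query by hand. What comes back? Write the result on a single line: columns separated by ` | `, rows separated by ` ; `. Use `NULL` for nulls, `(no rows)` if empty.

Scalar subquery: AVG(duration) over all songs rows = 279.0.
Keep rows where duration <= that value.

metal | 165 ; jazz | 246 ; metal | 146 ; rock | 157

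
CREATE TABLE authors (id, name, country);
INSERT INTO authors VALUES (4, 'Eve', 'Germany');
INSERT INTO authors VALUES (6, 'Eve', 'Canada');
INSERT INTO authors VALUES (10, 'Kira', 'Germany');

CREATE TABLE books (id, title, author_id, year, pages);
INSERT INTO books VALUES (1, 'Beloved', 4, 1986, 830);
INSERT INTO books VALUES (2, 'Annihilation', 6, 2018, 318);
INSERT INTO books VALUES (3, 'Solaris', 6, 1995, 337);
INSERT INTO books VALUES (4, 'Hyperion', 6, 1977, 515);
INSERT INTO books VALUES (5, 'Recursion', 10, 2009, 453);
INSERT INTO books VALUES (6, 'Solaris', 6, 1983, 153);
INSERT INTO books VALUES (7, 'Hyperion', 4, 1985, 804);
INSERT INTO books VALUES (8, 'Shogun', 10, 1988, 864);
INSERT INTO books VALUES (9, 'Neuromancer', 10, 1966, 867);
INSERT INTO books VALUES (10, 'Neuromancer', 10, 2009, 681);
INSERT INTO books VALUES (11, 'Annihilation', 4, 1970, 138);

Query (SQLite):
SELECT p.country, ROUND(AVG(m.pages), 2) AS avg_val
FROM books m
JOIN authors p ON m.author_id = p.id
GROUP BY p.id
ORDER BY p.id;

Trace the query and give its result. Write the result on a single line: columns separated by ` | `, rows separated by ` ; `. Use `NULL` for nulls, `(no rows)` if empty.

Join each books row to its authors via author_id.
Group joined rows by authors.id; compute ROUND(AVG(m.pages), 2) per group.
  4: ids {1, 7, 11} → ROUND(AVG(m.pages), 2)=590.67
  6: ids {2, 3, 4, 6} → ROUND(AVG(m.pages), 2)=330.75
  10: ids {5, 8, 9, 10} → ROUND(AVG(m.pages), 2)=716.25

Germany | 590.67 ; Canada | 330.75 ; Germany | 716.25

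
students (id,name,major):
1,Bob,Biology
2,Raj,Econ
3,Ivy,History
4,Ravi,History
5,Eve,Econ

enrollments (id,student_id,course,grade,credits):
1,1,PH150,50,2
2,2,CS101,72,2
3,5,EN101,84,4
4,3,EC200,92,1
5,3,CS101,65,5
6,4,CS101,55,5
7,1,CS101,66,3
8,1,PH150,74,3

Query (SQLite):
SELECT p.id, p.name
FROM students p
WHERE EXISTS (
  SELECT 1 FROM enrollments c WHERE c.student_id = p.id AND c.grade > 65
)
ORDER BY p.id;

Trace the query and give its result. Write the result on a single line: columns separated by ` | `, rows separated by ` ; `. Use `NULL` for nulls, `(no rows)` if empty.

For each students row, check whether any enrollments with matching student_id has grade > 65.
Keep rows where that is true.

1 | Bob ; 2 | Raj ; 3 | Ivy ; 5 | Eve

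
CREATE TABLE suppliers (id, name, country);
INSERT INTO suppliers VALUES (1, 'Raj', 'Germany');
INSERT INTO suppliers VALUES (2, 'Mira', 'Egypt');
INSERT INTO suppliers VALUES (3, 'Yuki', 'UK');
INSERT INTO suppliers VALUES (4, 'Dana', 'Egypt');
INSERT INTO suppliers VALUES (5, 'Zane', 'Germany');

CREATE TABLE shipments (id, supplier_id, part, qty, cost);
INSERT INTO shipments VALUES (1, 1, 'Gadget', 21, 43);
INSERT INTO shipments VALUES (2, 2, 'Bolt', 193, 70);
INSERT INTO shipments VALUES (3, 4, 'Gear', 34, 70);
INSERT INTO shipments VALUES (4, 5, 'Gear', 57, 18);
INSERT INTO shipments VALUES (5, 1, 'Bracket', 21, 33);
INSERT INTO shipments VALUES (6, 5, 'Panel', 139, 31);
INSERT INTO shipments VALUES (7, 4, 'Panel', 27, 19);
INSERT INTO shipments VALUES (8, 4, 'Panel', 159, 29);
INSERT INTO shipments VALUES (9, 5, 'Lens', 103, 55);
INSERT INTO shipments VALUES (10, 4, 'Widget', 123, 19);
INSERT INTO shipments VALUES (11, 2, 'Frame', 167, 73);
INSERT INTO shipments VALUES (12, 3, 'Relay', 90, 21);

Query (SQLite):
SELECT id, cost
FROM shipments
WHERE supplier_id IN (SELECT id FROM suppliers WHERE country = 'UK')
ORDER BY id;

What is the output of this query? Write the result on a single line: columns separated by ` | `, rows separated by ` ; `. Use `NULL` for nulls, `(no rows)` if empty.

Inner query: suppliers.id where country = 'UK'.
Outer: keep shipments rows whose supplier_id is in that set.
Inner query → {3}

12 | 21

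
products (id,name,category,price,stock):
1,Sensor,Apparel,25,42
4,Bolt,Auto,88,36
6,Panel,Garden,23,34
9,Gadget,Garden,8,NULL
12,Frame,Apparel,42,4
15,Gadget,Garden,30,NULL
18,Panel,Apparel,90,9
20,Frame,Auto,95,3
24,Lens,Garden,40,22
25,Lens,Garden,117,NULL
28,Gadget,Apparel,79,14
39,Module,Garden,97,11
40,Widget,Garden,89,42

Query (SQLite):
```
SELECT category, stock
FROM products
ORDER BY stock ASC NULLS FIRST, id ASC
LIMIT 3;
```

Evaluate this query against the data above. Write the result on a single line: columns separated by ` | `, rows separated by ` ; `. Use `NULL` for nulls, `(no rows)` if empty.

Garden | NULL ; Garden | NULL ; Garden | NULL

Sort by stock asc, tiebreak id asc: (NULL, id=9), (NULL, id=15), (NULL, id=25), (3, id=20), (4, id=12), (9, id=18) …. Take first 3.
NULLS FIRST: NULL stock rows go before all non-NULL rows (among themselves ordered by id asc).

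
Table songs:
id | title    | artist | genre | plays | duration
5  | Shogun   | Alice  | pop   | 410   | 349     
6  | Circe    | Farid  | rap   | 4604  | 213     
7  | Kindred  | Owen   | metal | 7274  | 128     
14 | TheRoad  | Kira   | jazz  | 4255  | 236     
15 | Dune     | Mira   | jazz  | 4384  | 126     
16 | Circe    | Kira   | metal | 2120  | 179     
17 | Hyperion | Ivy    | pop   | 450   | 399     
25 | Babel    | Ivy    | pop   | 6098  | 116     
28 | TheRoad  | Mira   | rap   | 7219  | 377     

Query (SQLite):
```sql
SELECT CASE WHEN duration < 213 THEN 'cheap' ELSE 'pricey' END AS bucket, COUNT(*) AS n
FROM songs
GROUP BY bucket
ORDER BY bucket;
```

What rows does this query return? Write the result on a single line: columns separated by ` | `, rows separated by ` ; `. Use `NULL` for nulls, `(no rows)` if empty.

Bucket rows by duration < 213 → 'cheap' else 'pricey'; count each bucket.

cheap | 4 ; pricey | 5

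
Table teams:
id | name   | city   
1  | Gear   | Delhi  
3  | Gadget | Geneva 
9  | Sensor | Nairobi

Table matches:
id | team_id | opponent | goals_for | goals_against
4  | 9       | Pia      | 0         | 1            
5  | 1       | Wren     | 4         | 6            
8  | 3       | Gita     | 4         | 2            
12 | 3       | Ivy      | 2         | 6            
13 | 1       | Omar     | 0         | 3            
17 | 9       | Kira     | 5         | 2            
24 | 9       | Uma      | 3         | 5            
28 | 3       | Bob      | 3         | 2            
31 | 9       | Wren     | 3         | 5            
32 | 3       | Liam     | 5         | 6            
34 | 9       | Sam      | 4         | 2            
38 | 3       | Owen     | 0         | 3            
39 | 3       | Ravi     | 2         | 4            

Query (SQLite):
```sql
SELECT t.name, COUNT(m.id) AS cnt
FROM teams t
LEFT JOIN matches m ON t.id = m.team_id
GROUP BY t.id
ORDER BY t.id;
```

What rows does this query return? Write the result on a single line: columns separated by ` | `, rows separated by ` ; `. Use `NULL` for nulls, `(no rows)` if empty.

Gear | 2 ; Gadget | 6 ; Sensor | 5

LEFT JOIN keeps every teams row; unmatched ones get NULL for matches columns.
Group by teams.id and compute COUNT(m.id). COUNT(col) of an all-NULL group is 0.
  1: ids {5, 13} → COUNT(m.id)=2
  3: ids {8, 12, 28, 32, 38, 39} → COUNT(m.id)=6
  9: ids {4, 17, 24, 31, 34} → COUNT(m.id)=5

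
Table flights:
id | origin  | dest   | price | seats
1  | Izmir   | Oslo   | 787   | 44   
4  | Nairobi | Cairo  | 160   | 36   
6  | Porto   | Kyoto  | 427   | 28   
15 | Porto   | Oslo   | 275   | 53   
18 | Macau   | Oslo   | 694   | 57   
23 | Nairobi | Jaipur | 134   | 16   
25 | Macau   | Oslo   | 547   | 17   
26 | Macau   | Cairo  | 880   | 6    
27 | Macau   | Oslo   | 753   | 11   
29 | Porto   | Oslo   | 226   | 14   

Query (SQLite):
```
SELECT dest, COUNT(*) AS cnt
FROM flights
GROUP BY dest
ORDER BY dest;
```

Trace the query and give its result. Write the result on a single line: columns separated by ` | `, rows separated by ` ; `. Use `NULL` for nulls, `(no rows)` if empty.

Partition flights by dest; compute COUNT(*) within each group.
  Cairo: ids {4, 26} → COUNT(*)=2
  Jaipur: ids {23} → COUNT(*)=1
  Kyoto: ids {6} → COUNT(*)=1
  Oslo: ids {1, 15, 18, 25, 27, 29} → COUNT(*)=6

Cairo | 2 ; Jaipur | 1 ; Kyoto | 1 ; Oslo | 6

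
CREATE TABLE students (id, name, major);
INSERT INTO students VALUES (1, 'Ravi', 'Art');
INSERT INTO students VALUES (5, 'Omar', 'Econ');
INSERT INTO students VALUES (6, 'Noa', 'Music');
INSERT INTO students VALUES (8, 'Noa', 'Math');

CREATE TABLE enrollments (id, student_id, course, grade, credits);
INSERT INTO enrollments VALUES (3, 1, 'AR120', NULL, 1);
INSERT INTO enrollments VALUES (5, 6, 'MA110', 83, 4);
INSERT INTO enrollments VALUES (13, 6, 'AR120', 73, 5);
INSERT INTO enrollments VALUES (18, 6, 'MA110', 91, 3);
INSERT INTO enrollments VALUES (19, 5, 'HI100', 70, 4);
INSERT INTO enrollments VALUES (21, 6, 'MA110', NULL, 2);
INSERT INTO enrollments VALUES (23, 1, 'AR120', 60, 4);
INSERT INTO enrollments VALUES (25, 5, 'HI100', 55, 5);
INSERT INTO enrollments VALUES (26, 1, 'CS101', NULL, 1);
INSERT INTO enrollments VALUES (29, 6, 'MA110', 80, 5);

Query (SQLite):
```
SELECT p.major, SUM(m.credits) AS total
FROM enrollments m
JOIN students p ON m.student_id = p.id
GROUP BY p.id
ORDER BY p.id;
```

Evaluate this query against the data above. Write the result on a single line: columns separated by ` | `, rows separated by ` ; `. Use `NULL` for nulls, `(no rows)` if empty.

Join each enrollments row to its students via student_id.
Group joined rows by students.id; compute SUM(m.credits) per group.
  1: ids {3, 23, 26} → SUM(m.credits)=6
  5: ids {19, 25} → SUM(m.credits)=9
  6: ids {5, 13, 18, 21, 29} → SUM(m.credits)=19

Art | 6 ; Econ | 9 ; Music | 19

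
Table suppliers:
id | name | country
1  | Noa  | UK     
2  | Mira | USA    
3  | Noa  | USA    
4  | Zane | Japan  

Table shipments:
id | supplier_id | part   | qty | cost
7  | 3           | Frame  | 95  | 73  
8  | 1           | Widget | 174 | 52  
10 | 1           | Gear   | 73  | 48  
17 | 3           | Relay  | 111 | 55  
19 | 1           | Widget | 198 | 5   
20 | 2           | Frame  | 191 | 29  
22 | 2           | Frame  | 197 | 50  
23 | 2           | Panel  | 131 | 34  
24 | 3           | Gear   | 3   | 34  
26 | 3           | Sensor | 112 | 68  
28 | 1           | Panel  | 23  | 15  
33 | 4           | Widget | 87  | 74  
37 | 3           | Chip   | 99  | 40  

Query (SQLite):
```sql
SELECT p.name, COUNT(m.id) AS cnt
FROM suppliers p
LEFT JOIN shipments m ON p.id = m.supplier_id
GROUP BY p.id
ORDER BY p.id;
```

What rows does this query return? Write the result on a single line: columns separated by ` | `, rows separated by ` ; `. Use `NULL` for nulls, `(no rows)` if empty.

LEFT JOIN keeps every suppliers row; unmatched ones get NULL for shipments columns.
Group by suppliers.id and compute COUNT(m.id). COUNT(col) of an all-NULL group is 0.
  1: ids {8, 10, 19, 28} → COUNT(m.id)=4
  2: ids {20, 22, 23} → COUNT(m.id)=3
  3: ids {7, 17, 24, 26, 37} → COUNT(m.id)=5
  4: ids {33} → COUNT(m.id)=1

Noa | 4 ; Mira | 3 ; Noa | 5 ; Zane | 1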